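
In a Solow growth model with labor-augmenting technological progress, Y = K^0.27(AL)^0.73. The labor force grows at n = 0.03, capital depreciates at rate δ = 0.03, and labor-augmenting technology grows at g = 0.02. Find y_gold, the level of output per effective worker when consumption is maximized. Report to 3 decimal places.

The effective depreciation rate is n + g + δ = 0.03 + 0.02 + 0.03 = 0.08.
Setting f'(k) = n+g+δ gives 0.27·k^(0.27−1) = 0.08, hence k_gold = (0.27/0.08)^(1/0.73) ≈ 5.2925.
Output: y_gold = k_gold^0.27 = 5.2925^0.27 ≈ 1.5682.

y_gold ≈ 1.568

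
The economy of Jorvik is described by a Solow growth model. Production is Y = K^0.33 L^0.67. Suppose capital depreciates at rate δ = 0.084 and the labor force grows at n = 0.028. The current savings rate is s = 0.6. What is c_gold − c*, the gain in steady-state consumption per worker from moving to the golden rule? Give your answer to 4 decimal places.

n + δ = 0.028 + 0.084 = 0.112.
Current steady state (s = 0.6): k* = (0.6/0.112)^(1/0.67) ≈ 12.2450, y* = 12.2450^0.33 ≈ 2.2857, c* = (1−0.6)·2.2857 ≈ 0.9143.
Setting f'(k) = n+δ gives 0.33·k^(0.33−1) = 0.112, hence k_gold = (0.33/0.112)^(1/0.67) ≈ 5.0170.
y_gold = 5.0170^0.33 ≈ 1.7027, c_gold = y_gold − 0.112·k_gold ≈ 1.1408.
Gain: Δc = 1.1408 − 0.9143 ≈ 0.2265.

Δc ≈ 0.2265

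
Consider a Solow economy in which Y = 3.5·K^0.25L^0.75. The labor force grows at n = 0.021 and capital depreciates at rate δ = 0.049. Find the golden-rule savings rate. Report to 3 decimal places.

s_gold = 0.250

Break-even investment rate: n + δ = 0.021 + 0.049 = 0.07.
At the golden rule MPK = n+δ, and in any Cobb-Douglas steady state s = (n+δ)·k/y = MPK·k/y = capital's share 0.25.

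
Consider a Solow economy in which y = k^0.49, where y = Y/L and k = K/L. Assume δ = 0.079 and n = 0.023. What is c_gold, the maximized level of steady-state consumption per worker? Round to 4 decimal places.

c_gold ≈ 2.3038

Capital per worker breaks even when investment replaces (n + δ)·k; here n + δ = 0.102.
Golden rule sets MPK = n+δ: 0.49·k^(0.49−1) = 0.102, so k_gold = (0.49/0.102)^(1/0.51) ≈ 21.7001.
y_gold = 21.7001^0.49 ≈ 4.5172.
c_gold = y_gold − (n+δ)·k_gold = 4.5172 − 0.102·21.7001 ≈ 2.3038.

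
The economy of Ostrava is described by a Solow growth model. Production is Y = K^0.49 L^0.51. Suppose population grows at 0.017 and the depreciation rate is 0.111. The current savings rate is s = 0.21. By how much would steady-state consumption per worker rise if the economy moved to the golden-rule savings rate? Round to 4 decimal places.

The effective depreciation rate is n + δ = 0.017 + 0.111 = 0.128.
Current steady state (s = 0.21): k* = (0.21/0.128)^(1/0.51) ≈ 2.6399, y* = 2.6399^0.49 ≈ 1.6091, c* = (1−0.21)·1.6091 ≈ 1.2712.
Golden rule sets MPK = n+δ: 0.49·k^(0.49−1) = 0.128, so k_gold = (0.49/0.128)^(1/0.51) ≈ 13.9030.
y_gold = 13.9030^0.49 ≈ 3.6318, c_gold = y_gold − 0.128·k_gold ≈ 1.8522.
Gain: Δc = 1.8522 − 1.2712 ≈ 0.5811.

Δc ≈ 0.5811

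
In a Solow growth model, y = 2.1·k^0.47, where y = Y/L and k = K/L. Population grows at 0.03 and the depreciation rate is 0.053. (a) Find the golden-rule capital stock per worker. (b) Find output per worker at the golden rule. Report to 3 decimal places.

(a) k_gold ≈ 106.845; (b) y_gold ≈ 18.868

n + δ = 0.03 + 0.053 = 0.083.
Maximizing c = f(k) − (n+δ)·k gives f'(k) = n+δ, i.e. 0.47·2.1·k^(0.47−1) = 0.083, so k_gold = (0.47·2.1/0.083)^(1/0.53) ≈ 106.8447.
y_gold = 2.1·106.8447^0.47 ≈ 18.8683.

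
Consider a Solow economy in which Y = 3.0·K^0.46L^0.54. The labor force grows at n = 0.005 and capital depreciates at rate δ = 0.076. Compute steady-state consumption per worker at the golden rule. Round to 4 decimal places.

c_gold ≈ 18.1334

Break-even investment rate: n + δ = 0.005 + 0.076 = 0.081.
Golden rule sets MPK = n+δ: 0.46·3.0·k^(0.46−1) = 0.081, so k_gold = (0.46·3.0/0.081)^(1/0.54) ≈ 190.7038.
y_gold = 3.0·190.7038^0.46 ≈ 33.5805.
c_gold = y_gold − (n+δ)·k_gold = 33.5805 − 0.081·190.7038 ≈ 18.1334.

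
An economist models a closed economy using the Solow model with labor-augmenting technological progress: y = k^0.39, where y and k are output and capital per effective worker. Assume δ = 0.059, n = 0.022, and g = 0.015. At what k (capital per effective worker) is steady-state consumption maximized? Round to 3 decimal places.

k_gold ≈ 9.955

n + g + δ = 0.022 + 0.015 + 0.059 = 0.096.
Maximizing c = f(k) − (n+g+δ)·k gives f'(k) = n+g+δ, i.e. 0.39·k^(0.39−1) = 0.096, so k_gold = (0.39/0.096)^(1/0.61) ≈ 9.9546.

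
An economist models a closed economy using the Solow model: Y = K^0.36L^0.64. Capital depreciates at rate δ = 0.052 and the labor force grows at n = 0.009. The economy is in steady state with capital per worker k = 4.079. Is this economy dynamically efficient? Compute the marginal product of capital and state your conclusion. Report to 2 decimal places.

dynamically efficient; MPK ≈ 0.15

Break-even investment rate: n + δ = 0.009 + 0.052 = 0.061.
MPK = 0.36·k^(0.36−1) = 0.36·4.079^(-0.64) ≈ 0.1464.
MPK > 0.061, so the economy is dynamically efficient (under-saving).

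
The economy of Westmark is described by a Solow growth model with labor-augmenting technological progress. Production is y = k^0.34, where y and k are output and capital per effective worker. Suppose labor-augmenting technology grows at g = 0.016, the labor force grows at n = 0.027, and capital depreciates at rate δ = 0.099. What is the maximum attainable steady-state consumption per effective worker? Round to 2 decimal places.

c_gold ≈ 1.03

The effective depreciation rate is n + g + δ = 0.027 + 0.016 + 0.099 = 0.142.
Maximizing c = f(k) − (n+g+δ)·k gives f'(k) = n+g+δ, i.e. 0.34·k^(0.34−1) = 0.142, so k_gold = (0.34/0.142)^(1/0.66) ≈ 3.7543.
y_gold = 3.7543^0.34 ≈ 1.5680.
c_gold = y_gold − (n+g+δ)·k_gold = 1.5680 − 0.142·3.7543 ≈ 1.0349.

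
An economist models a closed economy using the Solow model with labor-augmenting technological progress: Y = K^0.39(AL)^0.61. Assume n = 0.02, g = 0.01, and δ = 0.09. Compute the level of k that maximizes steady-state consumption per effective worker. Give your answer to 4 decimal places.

Capital per effective worker breaks even when investment replaces (n + g + δ)·k; here n + g + δ = 0.12.
Setting f'(k) = n+g+δ gives 0.39·k^(0.39−1) = 0.12, hence k_gold = (0.39/0.12)^(1/0.61) ≈ 6.9048.

k_gold ≈ 6.9048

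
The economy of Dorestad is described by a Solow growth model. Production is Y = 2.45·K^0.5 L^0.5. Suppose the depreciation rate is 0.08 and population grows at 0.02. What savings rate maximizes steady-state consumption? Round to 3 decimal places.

s_gold = 0.500

Capital per worker breaks even when investment replaces (n + δ)·k; here n + δ = 0.1.
At the golden rule MPK = n+δ, and in any Cobb-Douglas steady state s = (n+δ)·k/y = MPK·k/y = capital's share 0.5.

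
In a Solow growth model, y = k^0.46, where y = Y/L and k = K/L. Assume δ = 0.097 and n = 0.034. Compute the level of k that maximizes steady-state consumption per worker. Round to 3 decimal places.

Capital per worker breaks even when investment replaces (n + δ)·k; here n + δ = 0.131.
Golden rule sets MPK = n+δ: 0.46·k^(0.46−1) = 0.131, so k_gold = (0.46/0.131)^(1/0.54) ≈ 10.2367.

k_gold ≈ 10.237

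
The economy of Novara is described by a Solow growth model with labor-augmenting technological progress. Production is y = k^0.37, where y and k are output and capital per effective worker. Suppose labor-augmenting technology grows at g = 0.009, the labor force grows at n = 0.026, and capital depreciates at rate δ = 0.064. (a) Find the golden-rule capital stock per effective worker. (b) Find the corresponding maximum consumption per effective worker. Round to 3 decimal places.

(a) k_gold ≈ 8.107; (b) c_gold ≈ 1.367

n + g + δ = 0.026 + 0.009 + 0.064 = 0.099.
Setting f'(k) = n+g+δ gives 0.37·k^(0.37−1) = 0.099, hence k_gold = (0.37/0.099)^(1/0.63) ≈ 8.1065.
y_gold = 8.1065^0.37 ≈ 2.1690; c_gold = y_gold − 0.099·k_gold ≈ 1.3665.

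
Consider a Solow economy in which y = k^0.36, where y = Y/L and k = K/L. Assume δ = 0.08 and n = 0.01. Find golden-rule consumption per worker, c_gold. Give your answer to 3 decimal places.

n + δ = 0.01 + 0.08 = 0.09.
Maximizing c = f(k) − (n+δ)·k gives f'(k) = n+δ, i.e. 0.36·k^(0.36−1) = 0.09, so k_gold = (0.36/0.09)^(1/0.64) ≈ 8.7241.
y_gold = 8.7241^0.36 ≈ 2.1810.
c_gold = y_gold − (n+δ)·k_gold = 2.1810 − 0.09·8.7241 ≈ 1.3958.

c_gold ≈ 1.396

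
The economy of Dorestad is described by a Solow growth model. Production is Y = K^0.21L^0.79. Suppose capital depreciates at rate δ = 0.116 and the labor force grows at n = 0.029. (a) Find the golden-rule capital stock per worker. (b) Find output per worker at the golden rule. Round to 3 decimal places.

(a) k_gold ≈ 1.598; (b) y_gold ≈ 1.103

Break-even investment rate: n + δ = 0.029 + 0.116 = 0.145.
Setting f'(k) = n+δ gives 0.21·k^(0.21−1) = 0.145, hence k_gold = (0.21/0.145)^(1/0.79) ≈ 1.5981.
y_gold = 1.5981^0.21 ≈ 1.1035.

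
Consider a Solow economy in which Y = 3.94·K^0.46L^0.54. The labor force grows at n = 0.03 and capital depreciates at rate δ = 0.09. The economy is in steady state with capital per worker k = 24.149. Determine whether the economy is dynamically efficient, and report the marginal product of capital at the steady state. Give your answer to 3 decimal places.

dynamically efficient; MPK ≈ 0.325

Capital per worker breaks even when investment replaces (n + δ)·k; here n + δ = 0.12.
MPK = 0.46·3.94·k^(0.46−1) = 0.46·3.94·24.149^(-0.54) ≈ 0.3247.
MPK > 0.12, so the economy is dynamically efficient (under-saving).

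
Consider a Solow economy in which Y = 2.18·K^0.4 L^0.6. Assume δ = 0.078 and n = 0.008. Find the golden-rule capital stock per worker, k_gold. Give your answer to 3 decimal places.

The effective depreciation rate is n + δ = 0.008 + 0.078 = 0.086.
Golden rule sets MPK = n+δ: 0.4·2.18·k^(0.4−1) = 0.086, so k_gold = (0.4·2.18/0.086)^(1/0.6) ≈ 47.5003.

k_gold ≈ 47.500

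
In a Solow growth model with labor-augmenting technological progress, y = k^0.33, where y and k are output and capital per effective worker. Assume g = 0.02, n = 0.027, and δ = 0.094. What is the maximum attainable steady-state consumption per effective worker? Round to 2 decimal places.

c_gold ≈ 1.02

Capital per effective worker breaks even when investment replaces (n + g + δ)·k; here n + g + δ = 0.141.
Golden rule sets MPK = n+g+δ: 0.33·k^(0.33−1) = 0.141, so k_gold = (0.33/0.141)^(1/0.67) ≈ 3.5578.
y_gold = 3.5578^0.33 ≈ 1.5202.
c_gold = y_gold − (n+g+δ)·k_gold = 1.5202 − 0.141·3.5578 ≈ 1.0185.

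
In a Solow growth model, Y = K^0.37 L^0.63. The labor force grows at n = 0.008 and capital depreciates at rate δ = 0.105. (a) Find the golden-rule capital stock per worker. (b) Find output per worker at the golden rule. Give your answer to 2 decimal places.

(a) k_gold ≈ 6.57; (b) y_gold ≈ 2.01

The effective depreciation rate is n + δ = 0.008 + 0.105 = 0.113.
Setting f'(k) = n+δ gives 0.37·k^(0.37−1) = 0.113, hence k_gold = (0.37/0.113)^(1/0.63) ≈ 6.5714.
y_gold = 6.5714^0.37 ≈ 2.0069.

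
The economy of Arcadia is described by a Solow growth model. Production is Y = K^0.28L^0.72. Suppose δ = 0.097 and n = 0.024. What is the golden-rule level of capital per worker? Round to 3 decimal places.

Capital per worker breaks even when investment replaces (n + δ)·k; here n + δ = 0.121.
Maximizing c = f(k) − (n+δ)·k gives f'(k) = n+δ, i.e. 0.28·k^(0.28−1) = 0.121, so k_gold = (0.28/0.121)^(1/0.72) ≈ 3.2068.

k_gold ≈ 3.207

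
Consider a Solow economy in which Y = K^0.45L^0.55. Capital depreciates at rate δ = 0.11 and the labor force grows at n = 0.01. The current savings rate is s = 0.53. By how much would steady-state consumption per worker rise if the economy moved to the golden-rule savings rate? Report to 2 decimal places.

n + δ = 0.01 + 0.11 = 0.12.
Current steady state (s = 0.53): k* = (0.53/0.12)^(1/0.55) ≈ 14.8902, y* = 14.8902^0.45 ≈ 3.3714, c* = (1−0.53)·3.3714 ≈ 1.5845.
Golden rule sets MPK = n+δ: 0.45·k^(0.45−1) = 0.12, so k_gold = (0.45/0.12)^(1/0.55) ≈ 11.0584.
y_gold = 11.0584^0.45 ≈ 2.9489, c_gold = y_gold − 0.12·k_gold ≈ 1.6219.
Gain: Δc = 1.6219 − 1.5845 ≈ 0.0374.

Δc ≈ 0.04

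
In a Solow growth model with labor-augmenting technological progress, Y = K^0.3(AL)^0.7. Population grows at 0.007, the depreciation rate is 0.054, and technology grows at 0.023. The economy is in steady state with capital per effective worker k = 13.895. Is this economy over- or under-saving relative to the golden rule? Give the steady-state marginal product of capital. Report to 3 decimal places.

n + g + δ = 0.007 + 0.023 + 0.054 = 0.084.
MPK = 0.3·k^(0.3−1) = 0.3·13.895^(-0.7) ≈ 0.0475.
MPK < 0.084, so the economy is dynamically inefficient (over-saving).

over-saving; MPK ≈ 0.048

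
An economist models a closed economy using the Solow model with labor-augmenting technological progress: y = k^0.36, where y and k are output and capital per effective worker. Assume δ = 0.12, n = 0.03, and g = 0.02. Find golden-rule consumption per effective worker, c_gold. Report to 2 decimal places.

The effective depreciation rate is n + g + δ = 0.03 + 0.02 + 0.12 = 0.17.
Setting f'(k) = n+g+δ gives 0.36·k^(0.36−1) = 0.17, hence k_gold = (0.36/0.17)^(1/0.64) ≈ 3.2296.
y_gold = 3.2296^0.36 ≈ 1.5251.
c_gold = y_gold − (n+g+δ)·k_gold = 1.5251 − 0.17·3.2296 ≈ 0.9761.

c_gold ≈ 0.98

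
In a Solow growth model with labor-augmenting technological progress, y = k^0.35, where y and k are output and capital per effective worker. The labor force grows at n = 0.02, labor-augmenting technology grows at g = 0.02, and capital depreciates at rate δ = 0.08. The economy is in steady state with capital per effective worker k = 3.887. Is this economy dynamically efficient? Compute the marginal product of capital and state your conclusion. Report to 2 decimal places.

dynamically efficient; MPK ≈ 0.14

Capital per effective worker breaks even when investment replaces (n + g + δ)·k; here n + g + δ = 0.12.
MPK = 0.35·k^(0.35−1) = 0.35·3.887^(-0.65) ≈ 0.1448.
MPK > 0.12, so the economy is dynamically efficient (under-saving).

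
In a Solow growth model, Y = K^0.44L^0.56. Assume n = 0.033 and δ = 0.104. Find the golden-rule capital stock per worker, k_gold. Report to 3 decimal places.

k_gold ≈ 8.033

Capital per worker breaks even when investment replaces (n + δ)·k; here n + δ = 0.137.
Maximizing c = f(k) − (n+δ)·k gives f'(k) = n+δ, i.e. 0.44·k^(0.44−1) = 0.137, so k_gold = (0.44/0.137)^(1/0.56) ≈ 8.0330.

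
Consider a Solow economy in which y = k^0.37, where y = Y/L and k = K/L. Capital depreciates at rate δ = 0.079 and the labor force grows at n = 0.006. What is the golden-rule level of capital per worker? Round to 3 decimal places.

Capital per worker breaks even when investment replaces (n + δ)·k; here n + δ = 0.085.
At the golden rule the marginal product of capital equals n+δ: 0.37·k^(0.37−1) = 0.085. Solving, k_gold = (0.37/0.085)^(1/0.63) ≈ 10.3262.

k_gold ≈ 10.326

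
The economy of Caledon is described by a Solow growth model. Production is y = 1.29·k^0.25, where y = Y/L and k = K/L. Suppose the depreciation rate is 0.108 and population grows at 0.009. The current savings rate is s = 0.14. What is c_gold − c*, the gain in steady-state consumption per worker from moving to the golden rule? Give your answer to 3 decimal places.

Δc ≈ 0.074

n + δ = 0.009 + 0.108 = 0.117.
Current steady state (s = 0.14): k* = (0.14·1.29/0.117)^(1/0.75) ≈ 1.7839, y* = 1.29·1.7839^0.25 ≈ 1.4908, c* = (1−0.14)·1.4908 ≈ 1.2821.
Golden rule sets MPK = n+δ: 0.25·1.29·k^(0.25−1) = 0.117, so k_gold = (0.25·1.29/0.117)^(1/0.75) ≈ 3.8648.
y_gold = 1.29·3.8648^0.25 ≈ 1.8087, c_gold = y_gold − 0.117·k_gold ≈ 1.3565.
Gain: Δc = 1.3565 − 1.2821 ≈ 0.0744.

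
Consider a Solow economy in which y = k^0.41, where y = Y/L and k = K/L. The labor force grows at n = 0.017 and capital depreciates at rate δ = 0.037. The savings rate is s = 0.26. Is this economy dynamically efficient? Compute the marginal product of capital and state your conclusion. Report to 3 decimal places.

dynamically efficient; MPK ≈ 0.085

The effective depreciation rate is n + δ = 0.017 + 0.037 = 0.054.
Steady-state k*: s·k^0.41 = 0.054·k gives k* = (0.26/0.054)^(1/0.59) ≈ 14.3521.
MPK = 0.41·14.3521^(-0.59) ≈ 0.0852.
MPK > n+δ = 0.054, so the economy is dynamically efficient (under-saving).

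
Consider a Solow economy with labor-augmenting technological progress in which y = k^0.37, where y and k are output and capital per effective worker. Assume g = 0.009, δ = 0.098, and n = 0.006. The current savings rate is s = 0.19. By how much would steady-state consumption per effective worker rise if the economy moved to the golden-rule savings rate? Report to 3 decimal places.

Capital per effective worker breaks even when investment replaces (n + g + δ)·k; here n + g + δ = 0.113.
Current steady state (s = 0.19): k* = (0.19/0.113)^(1/0.63) ≈ 2.2815, y* = 2.2815^0.37 ≈ 1.3569, c* = (1−0.19)·1.3569 ≈ 1.0991.
Maximizing c = f(k) − (n+g+δ)·k gives f'(k) = n+g+δ, i.e. 0.37·k^(0.37−1) = 0.113, so k_gold = (0.37/0.113)^(1/0.63) ≈ 6.5714.
y_gold = 6.5714^0.37 ≈ 2.0069, c_gold = y_gold − 0.113·k_gold ≈ 1.2644.
Gain: Δc = 1.2644 − 1.0991 ≈ 0.1653.

Δc ≈ 0.165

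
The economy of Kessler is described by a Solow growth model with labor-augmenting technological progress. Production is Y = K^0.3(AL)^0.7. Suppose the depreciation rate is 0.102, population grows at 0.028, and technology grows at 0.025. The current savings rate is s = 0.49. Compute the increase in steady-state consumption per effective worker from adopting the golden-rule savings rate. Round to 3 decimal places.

Δc ≈ 0.094

Break-even investment rate: n + g + δ = 0.028 + 0.025 + 0.102 = 0.155.
Current steady state (s = 0.49): k* = (0.49/0.155)^(1/0.7) ≈ 5.1772, y* = 5.1772^0.3 ≈ 1.6377, c* = (1−0.49)·1.6377 ≈ 0.8352.
At the golden rule the marginal product of capital equals n+g+δ: 0.3·k^(0.3−1) = 0.155. Solving, k_gold = (0.3/0.155)^(1/0.7) ≈ 2.5686.
y_gold = 2.5686^0.3 ≈ 1.3271, c_gold = y_gold − 0.155·k_gold ≈ 0.9290.
Gain: Δc = 0.9290 − 0.8352 ≈ 0.0938.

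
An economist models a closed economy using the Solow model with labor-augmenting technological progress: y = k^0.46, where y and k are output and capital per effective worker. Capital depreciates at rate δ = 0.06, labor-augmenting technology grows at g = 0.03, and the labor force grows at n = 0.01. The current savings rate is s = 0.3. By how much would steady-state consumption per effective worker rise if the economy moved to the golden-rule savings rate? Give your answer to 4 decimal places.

Δc ≈ 0.1968

n + g + δ = 0.01 + 0.03 + 0.06 = 0.1.
Current steady state (s = 0.3): k* = (0.3/0.1)^(1/0.54) ≈ 7.6482, y* = 7.6482^0.46 ≈ 2.5494, c* = (1−0.3)·2.5494 ≈ 1.7846.
Maximizing c = f(k) − (n+g+δ)·k gives f'(k) = n+g+δ, i.e. 0.46·k^(0.46−1) = 0.1, so k_gold = (0.46/0.1)^(1/0.54) ≈ 16.8783.
y_gold = 16.8783^0.46 ≈ 3.6692, c_gold = y_gold − 0.1·k_gold ≈ 1.9814.
Gain: Δc = 1.9814 − 1.7846 ≈ 0.1968.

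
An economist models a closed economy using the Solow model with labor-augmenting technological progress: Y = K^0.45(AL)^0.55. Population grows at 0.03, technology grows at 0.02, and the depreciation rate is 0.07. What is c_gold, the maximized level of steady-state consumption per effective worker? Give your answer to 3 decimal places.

c_gold ≈ 1.622

Break-even investment rate: n + g + δ = 0.03 + 0.02 + 0.07 = 0.12.
Golden rule sets MPK = n+g+δ: 0.45·k^(0.45−1) = 0.12, so k_gold = (0.45/0.12)^(1/0.55) ≈ 11.0584.
y_gold = 11.0584^0.45 ≈ 2.9489.
c_gold = y_gold − (n+g+δ)·k_gold = 2.9489 − 0.12·11.0584 ≈ 1.6219.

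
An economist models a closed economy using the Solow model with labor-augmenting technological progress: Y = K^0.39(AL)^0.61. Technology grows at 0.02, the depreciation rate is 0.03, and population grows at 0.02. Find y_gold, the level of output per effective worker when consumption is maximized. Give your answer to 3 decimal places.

The effective depreciation rate is n + g + δ = 0.02 + 0.02 + 0.03 = 0.07.
Maximizing c = f(k) − (n+g+δ)·k gives f'(k) = n+g+δ, i.e. 0.39·k^(0.39−1) = 0.07, so k_gold = (0.39/0.07)^(1/0.61) ≈ 16.7069.
Output: y_gold = k_gold^0.39 = 16.7069^0.39 ≈ 2.9987.

y_gold ≈ 2.999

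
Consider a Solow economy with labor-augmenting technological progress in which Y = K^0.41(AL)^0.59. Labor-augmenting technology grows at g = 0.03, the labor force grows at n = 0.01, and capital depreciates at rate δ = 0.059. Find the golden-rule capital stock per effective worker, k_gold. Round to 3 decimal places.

Break-even investment rate: n + g + δ = 0.01 + 0.03 + 0.059 = 0.099.
Golden rule sets MPK = n+g+δ: 0.41·k^(0.41−1) = 0.099, so k_gold = (0.41/0.099)^(1/0.59) ≈ 11.1177.

k_gold ≈ 11.118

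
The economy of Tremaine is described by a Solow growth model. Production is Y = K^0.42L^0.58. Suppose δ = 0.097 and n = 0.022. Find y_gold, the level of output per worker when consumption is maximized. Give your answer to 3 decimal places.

y_gold ≈ 2.492

Break-even investment rate: n + δ = 0.022 + 0.097 = 0.119.
Golden rule sets MPK = n+δ: 0.42·k^(0.42−1) = 0.119, so k_gold = (0.42/0.119)^(1/0.58) ≈ 8.7966.
Output: y_gold = k_gold^0.42 = 8.7966^0.42 ≈ 2.4924.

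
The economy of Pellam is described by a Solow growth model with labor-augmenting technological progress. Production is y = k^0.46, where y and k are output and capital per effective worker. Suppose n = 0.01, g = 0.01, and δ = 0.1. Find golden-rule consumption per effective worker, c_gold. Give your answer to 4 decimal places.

c_gold ≈ 1.6963

Break-even investment rate: n + g + δ = 0.01 + 0.01 + 0.1 = 0.12.
Golden rule sets MPK = n+g+δ: 0.46·k^(0.46−1) = 0.12, so k_gold = (0.46/0.12)^(1/0.54) ≈ 12.0420.
y_gold = 12.0420^0.46 ≈ 3.1414.
c_gold = y_gold − (n+g+δ)·k_gold = 3.1414 − 0.12·12.0420 ≈ 1.6963.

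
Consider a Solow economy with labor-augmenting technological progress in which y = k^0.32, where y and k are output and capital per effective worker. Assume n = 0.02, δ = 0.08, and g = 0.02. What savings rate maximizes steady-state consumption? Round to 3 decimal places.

n + g + δ = 0.02 + 0.02 + 0.08 = 0.12.
At the golden rule MPK = n+g+δ, and in any Cobb-Douglas steady state s = (n+g+δ)·k/y = MPK·k/y = capital's share 0.32.

s_gold = 0.320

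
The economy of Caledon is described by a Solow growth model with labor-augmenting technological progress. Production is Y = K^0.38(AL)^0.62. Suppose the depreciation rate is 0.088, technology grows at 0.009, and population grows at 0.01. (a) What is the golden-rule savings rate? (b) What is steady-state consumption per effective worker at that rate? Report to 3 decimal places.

Break-even investment rate: n + g + δ = 0.01 + 0.009 + 0.088 = 0.107.
For Cobb-Douglas, s_gold equals capital's share: s_gold = 0.38.
At the golden rule the marginal product of capital equals n+g+δ: 0.38·k^(0.38−1) = 0.107. Solving, k_gold = (0.38/0.107)^(1/0.62) ≈ 7.7222.
y_gold = 7.7222^0.38 ≈ 2.1744; c_gold = (1−0.38)·y_gold ≈ 1.3481.

(a) s_gold = 0.380; (b) c_gold ≈ 1.348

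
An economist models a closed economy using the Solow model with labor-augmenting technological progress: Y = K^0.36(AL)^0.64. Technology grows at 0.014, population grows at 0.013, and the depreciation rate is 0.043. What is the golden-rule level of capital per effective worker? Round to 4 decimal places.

The effective depreciation rate is n + g + δ = 0.013 + 0.014 + 0.043 = 0.07.
At the golden rule the marginal product of capital equals n+g+δ: 0.36·k^(0.36−1) = 0.07. Solving, k_gold = (0.36/0.07)^(1/0.64) ≈ 12.9198.

k_gold ≈ 12.9198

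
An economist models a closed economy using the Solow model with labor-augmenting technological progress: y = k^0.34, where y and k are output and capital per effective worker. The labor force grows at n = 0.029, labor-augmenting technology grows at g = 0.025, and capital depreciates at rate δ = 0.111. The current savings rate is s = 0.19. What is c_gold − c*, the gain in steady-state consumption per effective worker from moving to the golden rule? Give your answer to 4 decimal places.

n + g + δ = 0.029 + 0.025 + 0.111 = 0.165.
Current steady state (s = 0.19): k* = (0.19/0.165)^(1/0.66) ≈ 1.2383, y* = 1.2383^0.34 ≈ 1.0754, c* = (1−0.19)·1.0754 ≈ 0.8711.
Golden rule sets MPK = n+g+δ: 0.34·k^(0.34−1) = 0.165, so k_gold = (0.34/0.165)^(1/0.66) ≈ 2.9905.
y_gold = 2.9905^0.34 ≈ 1.4513, c_gold = y_gold − 0.165·k_gold ≈ 0.9579.
Gain: Δc = 0.9579 − 0.8711 ≈ 0.0868.

Δc ≈ 0.0868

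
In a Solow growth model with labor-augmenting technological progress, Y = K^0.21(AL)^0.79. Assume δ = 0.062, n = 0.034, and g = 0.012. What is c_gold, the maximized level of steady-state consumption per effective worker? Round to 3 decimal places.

The effective depreciation rate is n + g + δ = 0.034 + 0.012 + 0.062 = 0.108.
At the golden rule the marginal product of capital equals n+g+δ: 0.21·k^(0.21−1) = 0.108. Solving, k_gold = (0.21/0.108)^(1/0.79) ≈ 2.3204.
y_gold = 2.3204^0.21 ≈ 1.1934.
c_gold = y_gold − (n+g+δ)·k_gold = 1.1934 − 0.108·2.3204 ≈ 0.9427.

c_gold ≈ 0.943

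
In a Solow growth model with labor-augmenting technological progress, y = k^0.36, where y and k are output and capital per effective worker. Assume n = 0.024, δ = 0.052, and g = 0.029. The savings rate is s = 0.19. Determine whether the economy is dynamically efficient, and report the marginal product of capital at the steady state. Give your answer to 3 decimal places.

The effective depreciation rate is n + g + δ = 0.024 + 0.029 + 0.052 = 0.105.
Steady-state k*: s·k^0.36 = 0.105·k gives k* = (0.19/0.105)^(1/0.64) ≈ 2.5261.
MPK = 0.36·2.5261^(-0.64) ≈ 0.1989.
MPK > n+g+δ = 0.105, so the economy is dynamically efficient (under-saving).

dynamically efficient; MPK ≈ 0.199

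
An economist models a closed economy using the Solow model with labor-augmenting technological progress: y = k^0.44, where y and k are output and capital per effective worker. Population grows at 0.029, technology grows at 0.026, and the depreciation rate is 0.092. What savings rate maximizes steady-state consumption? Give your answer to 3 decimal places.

The effective depreciation rate is n + g + δ = 0.029 + 0.026 + 0.092 = 0.147.
At the golden rule MPK = n+g+δ, and in any Cobb-Douglas steady state s = (n+g+δ)·k/y = MPK·k/y = capital's share 0.44.

s_gold = 0.440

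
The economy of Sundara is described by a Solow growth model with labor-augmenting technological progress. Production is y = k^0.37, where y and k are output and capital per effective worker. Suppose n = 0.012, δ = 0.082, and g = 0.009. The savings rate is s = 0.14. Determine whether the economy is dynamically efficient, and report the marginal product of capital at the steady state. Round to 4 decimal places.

dynamically efficient; MPK ≈ 0.2722

Capital per effective worker breaks even when investment replaces (n + g + δ)·k; here n + g + δ = 0.103.
Steady-state k*: s·k^0.37 = 0.103·k gives k* = (0.14/0.103)^(1/0.63) ≈ 1.6277.
MPK = 0.37·1.6277^(-0.63) ≈ 0.2722.
MPK > n+g+δ = 0.103, so the economy is dynamically efficient (under-saving).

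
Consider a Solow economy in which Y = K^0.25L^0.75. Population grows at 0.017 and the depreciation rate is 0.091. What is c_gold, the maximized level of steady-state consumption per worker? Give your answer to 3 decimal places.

Break-even investment rate: n + δ = 0.017 + 0.091 = 0.108.
At the golden rule the marginal product of capital equals n+δ: 0.25·k^(0.25−1) = 0.108. Solving, k_gold = (0.25/0.108)^(1/0.75) ≈ 3.0621.
y_gold = 3.0621^0.25 ≈ 1.3228.
c_gold = y_gold − (n+δ)·k_gold = 1.3228 − 0.108·3.0621 ≈ 0.9921.

c_gold ≈ 0.992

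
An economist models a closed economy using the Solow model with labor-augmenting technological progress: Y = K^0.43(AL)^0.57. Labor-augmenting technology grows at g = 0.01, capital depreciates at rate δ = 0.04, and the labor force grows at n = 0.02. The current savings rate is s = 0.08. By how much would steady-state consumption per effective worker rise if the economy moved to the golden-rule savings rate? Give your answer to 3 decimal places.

The effective depreciation rate is n + g + δ = 0.02 + 0.01 + 0.04 = 0.07.
Current steady state (s = 0.08): k* = (0.08/0.07)^(1/0.57) ≈ 1.2640, y* = 1.2640^0.43 ≈ 1.1060, c* = (1−0.08)·1.1060 ≈ 1.0175.
Setting f'(k) = n+g+δ gives 0.43·k^(0.43−1) = 0.07, hence k_gold = (0.43/0.07)^(1/0.57) ≈ 24.1605.
y_gold = 24.1605^0.43 ≈ 3.9331, c_gold = y_gold − 0.07·k_gold ≈ 2.2419.
Gain: Δc = 2.2419 − 1.0175 ≈ 1.2244.

Δc ≈ 1.224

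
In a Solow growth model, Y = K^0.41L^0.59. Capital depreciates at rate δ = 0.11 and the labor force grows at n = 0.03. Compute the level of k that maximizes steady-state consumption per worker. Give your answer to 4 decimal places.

k_gold ≈ 6.1793

Break-even investment rate: n + δ = 0.03 + 0.11 = 0.14.
Maximizing c = f(k) − (n+δ)·k gives f'(k) = n+δ, i.e. 0.41·k^(0.41−1) = 0.14, so k_gold = (0.41/0.14)^(1/0.59) ≈ 6.1793.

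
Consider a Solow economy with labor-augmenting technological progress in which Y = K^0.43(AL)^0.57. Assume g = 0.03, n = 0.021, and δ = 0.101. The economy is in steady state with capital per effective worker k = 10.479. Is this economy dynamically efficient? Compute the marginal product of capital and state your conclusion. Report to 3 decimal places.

dynamically inefficient; MPK ≈ 0.113

n + g + δ = 0.021 + 0.03 + 0.101 = 0.152.
MPK = 0.43·k^(0.43−1) = 0.43·10.479^(-0.57) ≈ 0.1127.
MPK < 0.152, so the economy is dynamically inefficient (over-saving).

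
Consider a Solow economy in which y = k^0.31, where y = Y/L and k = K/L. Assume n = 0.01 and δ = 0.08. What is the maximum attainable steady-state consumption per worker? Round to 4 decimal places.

Capital per worker breaks even when investment replaces (n + δ)·k; here n + δ = 0.09.
Setting f'(k) = n+δ gives 0.31·k^(0.31−1) = 0.09, hence k_gold = (0.31/0.09)^(1/0.69) ≈ 6.0039.
y_gold = 6.0039^0.31 ≈ 1.7431.
c_gold = y_gold − (n+δ)·k_gold = 1.7431 − 0.09·6.0039 ≈ 1.2027.

c_gold ≈ 1.2027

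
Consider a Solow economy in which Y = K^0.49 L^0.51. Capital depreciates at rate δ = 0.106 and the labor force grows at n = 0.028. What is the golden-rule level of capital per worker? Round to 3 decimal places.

k_gold ≈ 12.709

The effective depreciation rate is n + δ = 0.028 + 0.106 = 0.134.
Golden rule sets MPK = n+δ: 0.49·k^(0.49−1) = 0.134, so k_gold = (0.49/0.134)^(1/0.51) ≈ 12.7087.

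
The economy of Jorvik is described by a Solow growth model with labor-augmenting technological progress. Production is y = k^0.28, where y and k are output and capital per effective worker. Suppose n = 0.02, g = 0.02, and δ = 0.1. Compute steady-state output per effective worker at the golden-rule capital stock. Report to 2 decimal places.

Capital per effective worker breaks even when investment replaces (n + g + δ)·k; here n + g + δ = 0.14.
At the golden rule the marginal product of capital equals n+g+δ: 0.28·k^(0.28−1) = 0.14. Solving, k_gold = (0.28/0.14)^(1/0.72) ≈ 2.6188.
Output: y_gold = k_gold^0.28 = 2.6188^0.28 ≈ 1.3094.

y_gold ≈ 1.31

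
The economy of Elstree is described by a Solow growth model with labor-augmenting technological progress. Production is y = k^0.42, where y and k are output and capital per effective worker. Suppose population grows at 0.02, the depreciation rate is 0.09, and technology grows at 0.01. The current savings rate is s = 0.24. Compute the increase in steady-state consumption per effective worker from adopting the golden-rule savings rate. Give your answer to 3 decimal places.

Δc ≈ 0.181

The effective depreciation rate is n + g + δ = 0.02 + 0.01 + 0.09 = 0.12.
Current steady state (s = 0.24): k* = (0.24/0.12)^(1/0.58) ≈ 3.3038, y* = 3.3038^0.42 ≈ 1.6519, c* = (1−0.24)·1.6519 ≈ 1.2555.
Setting f'(k) = n+g+δ gives 0.42·k^(0.42−1) = 0.12, hence k_gold = (0.42/0.12)^(1/0.58) ≈ 8.6706.
y_gold = 8.6706^0.42 ≈ 2.4773, c_gold = y_gold − 0.12·k_gold ≈ 1.4368.
Gain: Δc = 1.4368 − 1.2555 ≈ 0.1814.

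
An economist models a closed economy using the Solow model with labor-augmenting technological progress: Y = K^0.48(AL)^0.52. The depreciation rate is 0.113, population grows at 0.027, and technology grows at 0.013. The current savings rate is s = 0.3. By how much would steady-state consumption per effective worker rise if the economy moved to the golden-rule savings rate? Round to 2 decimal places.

Break-even investment rate: n + g + δ = 0.027 + 0.013 + 0.113 = 0.153.
Current steady state (s = 0.3): k* = (0.3/0.153)^(1/0.52) ≈ 3.6506, y* = 3.6506^0.48 ≈ 1.8618, c* = (1−0.3)·1.8618 ≈ 1.3033.
Maximizing c = f(k) − (n+g+δ)·k gives f'(k) = n+g+δ, i.e. 0.48·k^(0.48−1) = 0.153, so k_gold = (0.48/0.153)^(1/0.52) ≈ 9.0137.
y_gold = 9.0137^0.48 ≈ 2.8731, c_gold = y_gold − 0.153·k_gold ≈ 1.4940.
Gain: Δc = 1.4940 − 1.3033 ≈ 0.1908.

Δc ≈ 0.19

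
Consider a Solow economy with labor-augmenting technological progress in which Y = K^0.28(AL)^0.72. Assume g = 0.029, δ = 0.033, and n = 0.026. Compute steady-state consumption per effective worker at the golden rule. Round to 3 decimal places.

c_gold ≈ 1.129

Break-even investment rate: n + g + δ = 0.026 + 0.029 + 0.033 = 0.088.
Golden rule sets MPK = n+g+δ: 0.28·k^(0.28−1) = 0.088, so k_gold = (0.28/0.088)^(1/0.72) ≈ 4.9907.
y_gold = 4.9907^0.28 ≈ 1.5685.
c_gold = y_gold − (n+g+δ)·k_gold = 1.5685 − 0.088·4.9907 ≈ 1.1293.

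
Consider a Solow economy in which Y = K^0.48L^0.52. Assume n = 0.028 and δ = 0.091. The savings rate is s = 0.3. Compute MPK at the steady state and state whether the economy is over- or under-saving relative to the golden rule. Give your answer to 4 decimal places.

under-saving; MPK ≈ 0.1904

Capital per worker breaks even when investment replaces (n + δ)·k; here n + δ = 0.119.
Steady-state k*: s·k^0.48 = 0.119·k gives k* = (0.3/0.119)^(1/0.52) ≈ 5.9191.
MPK = 0.48·5.9191^(-0.52) ≈ 0.1904.
MPK > n+δ = 0.119, so the economy is dynamically efficient (under-saving).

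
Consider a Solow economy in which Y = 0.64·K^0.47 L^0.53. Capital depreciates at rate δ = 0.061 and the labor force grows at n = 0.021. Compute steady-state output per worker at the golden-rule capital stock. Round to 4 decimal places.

n + δ = 0.021 + 0.061 = 0.082.
Maximizing c = f(k) − (n+δ)·k gives f'(k) = n+δ, i.e. 0.47·0.64·k^(0.47−1) = 0.082, so k_gold = (0.47·0.64/0.082)^(1/0.53) ≈ 11.6152.
Output: y_gold = 0.64·k_gold^0.47 = 0.64·11.6152^0.47 ≈ 2.0265.

y_gold ≈ 2.0265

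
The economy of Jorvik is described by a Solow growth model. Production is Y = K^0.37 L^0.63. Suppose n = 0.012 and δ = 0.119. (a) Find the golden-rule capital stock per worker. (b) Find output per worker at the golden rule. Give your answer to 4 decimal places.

(a) k_gold ≈ 5.1971; (b) y_gold ≈ 1.8401

Break-even investment rate: n + δ = 0.012 + 0.119 = 0.131.
Maximizing c = f(k) − (n+δ)·k gives f'(k) = n+δ, i.e. 0.37·k^(0.37−1) = 0.131, so k_gold = (0.37/0.131)^(1/0.63) ≈ 5.1971.
y_gold = 5.1971^0.37 ≈ 1.8401.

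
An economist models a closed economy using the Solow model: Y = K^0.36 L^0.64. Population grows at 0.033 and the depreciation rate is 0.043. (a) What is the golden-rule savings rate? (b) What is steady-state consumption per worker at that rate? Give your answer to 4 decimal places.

(a) s_gold = 0.3600; (b) c_gold ≈ 1.5351

The effective depreciation rate is n + δ = 0.033 + 0.043 = 0.076.
For Cobb-Douglas, s_gold equals capital's share: s_gold = 0.36.
Maximizing c = f(k) − (n+δ)·k gives f'(k) = n+δ, i.e. 0.36·k^(0.36−1) = 0.076, so k_gold = (0.36/0.076)^(1/0.64) ≈ 11.3619.
y_gold = 11.3619^0.36 ≈ 2.3986; c_gold = (1−0.36)·y_gold ≈ 1.5351.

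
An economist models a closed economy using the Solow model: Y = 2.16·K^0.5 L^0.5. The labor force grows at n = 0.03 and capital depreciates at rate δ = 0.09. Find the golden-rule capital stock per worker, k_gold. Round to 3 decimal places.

n + δ = 0.03 + 0.09 = 0.12.
Golden rule sets MPK = n+δ: 0.5·2.16·k^(0.5−1) = 0.12, so k_gold = (0.5·2.16/0.12)^(1/0.5) ≈ 81.0000.

k_gold ≈ 81.000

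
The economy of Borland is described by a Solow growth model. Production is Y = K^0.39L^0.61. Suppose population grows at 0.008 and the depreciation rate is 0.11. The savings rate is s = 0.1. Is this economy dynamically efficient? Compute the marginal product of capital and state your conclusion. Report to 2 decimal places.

Capital per worker breaks even when investment replaces (n + δ)·k; here n + δ = 0.118.
Steady-state k*: s·k^0.39 = 0.118·k gives k* = (0.1/0.118)^(1/0.61) ≈ 0.7624.
MPK = 0.39·0.7624^(-0.61) ≈ 0.4602.
MPK > n+δ = 0.118, so the economy is dynamically efficient (under-saving).

dynamically efficient; MPK ≈ 0.46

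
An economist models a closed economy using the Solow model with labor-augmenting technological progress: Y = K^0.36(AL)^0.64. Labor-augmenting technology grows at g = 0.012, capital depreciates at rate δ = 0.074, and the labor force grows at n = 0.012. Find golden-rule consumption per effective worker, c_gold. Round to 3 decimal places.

c_gold ≈ 1.331

Break-even investment rate: n + g + δ = 0.012 + 0.012 + 0.074 = 0.098.
Maximizing c = f(k) − (n+g+δ)·k gives f'(k) = n+g+δ, i.e. 0.36·k^(0.36−1) = 0.098, so k_gold = (0.36/0.098)^(1/0.64) ≈ 7.6372.
y_gold = 7.6372^0.36 ≈ 2.0790.
c_gold = y_gold − (n+g+δ)·k_gold = 2.0790 − 0.098·7.6372 ≈ 1.3306.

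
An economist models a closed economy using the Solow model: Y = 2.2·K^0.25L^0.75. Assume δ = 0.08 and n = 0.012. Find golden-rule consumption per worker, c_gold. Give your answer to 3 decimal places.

c_gold ≈ 2.995

Capital per worker breaks even when investment replaces (n + δ)·k; here n + δ = 0.092.
At the golden rule the marginal product of capital equals n+δ: 0.25·2.2·k^(0.25−1) = 0.092. Solving, k_gold = (0.25·2.2/0.092)^(1/0.75) ≈ 10.8501.
y_gold = 2.2·10.8501^0.25 ≈ 3.9928.
c_gold = y_gold − (n+δ)·k_gold = 3.9928 − 0.092·10.8501 ≈ 2.9946.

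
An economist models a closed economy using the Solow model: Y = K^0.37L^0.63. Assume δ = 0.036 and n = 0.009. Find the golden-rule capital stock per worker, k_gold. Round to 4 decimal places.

k_gold ≈ 28.3376

Capital per worker breaks even when investment replaces (n + δ)·k; here n + δ = 0.045.
Golden rule sets MPK = n+δ: 0.37·k^(0.37−1) = 0.045, so k_gold = (0.37/0.045)^(1/0.63) ≈ 28.3376.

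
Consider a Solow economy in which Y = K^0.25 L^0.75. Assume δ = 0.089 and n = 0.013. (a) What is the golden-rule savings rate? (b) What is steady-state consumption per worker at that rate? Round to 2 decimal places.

(a) s_gold = 0.25; (b) c_gold ≈ 1.01

Break-even investment rate: n + δ = 0.013 + 0.089 = 0.102.
For Cobb-Douglas, s_gold equals capital's share: s_gold = 0.25.
Golden rule sets MPK = n+δ: 0.25·k^(0.25−1) = 0.102, so k_gold = (0.25/0.102)^(1/0.75) ≈ 3.3046.
y_gold = 3.3046^0.25 ≈ 1.3483; c_gold = (1−0.25)·y_gold ≈ 1.0112.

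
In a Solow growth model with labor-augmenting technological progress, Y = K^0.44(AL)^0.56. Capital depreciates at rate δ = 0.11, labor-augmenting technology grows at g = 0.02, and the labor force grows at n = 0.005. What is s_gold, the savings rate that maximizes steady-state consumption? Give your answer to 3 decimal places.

The effective depreciation rate is n + g + δ = 0.005 + 0.02 + 0.11 = 0.135.
At the golden rule MPK = n+g+δ, and in any Cobb-Douglas steady state s = (n+g+δ)·k/y = MPK·k/y = capital's share 0.44.

s_gold = 0.440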